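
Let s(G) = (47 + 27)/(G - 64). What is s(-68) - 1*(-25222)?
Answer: 1664615/66 ≈ 25221.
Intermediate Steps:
s(G) = 74/(-64 + G)
s(-68) - 1*(-25222) = 74/(-64 - 68) - 1*(-25222) = 74/(-132) + 25222 = 74*(-1/132) + 25222 = -37/66 + 25222 = 1664615/66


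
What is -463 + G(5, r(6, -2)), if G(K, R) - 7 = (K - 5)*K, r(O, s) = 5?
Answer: -456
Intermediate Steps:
G(K, R) = 7 + K*(-5 + K) (G(K, R) = 7 + (K - 5)*K = 7 + (-5 + K)*K = 7 + K*(-5 + K))
-463 + G(5, r(6, -2)) = -463 + (7 + 5² - 5*5) = -463 + (7 + 25 - 25) = -463 + 7 = -456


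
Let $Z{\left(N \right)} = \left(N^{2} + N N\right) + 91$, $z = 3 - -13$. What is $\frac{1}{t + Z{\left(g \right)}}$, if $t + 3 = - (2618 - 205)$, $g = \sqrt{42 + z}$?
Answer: $- \frac{1}{2209} \approx -0.00045269$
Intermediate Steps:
$z = 16$ ($z = 3 + 13 = 16$)
$g = \sqrt{58}$ ($g = \sqrt{42 + 16} = \sqrt{58} \approx 7.6158$)
$Z{\left(N \right)} = 91 + 2 N^{2}$ ($Z{\left(N \right)} = \left(N^{2} + N^{2}\right) + 91 = 2 N^{2} + 91 = 91 + 2 N^{2}$)
$t = -2416$ ($t = -3 - \left(2618 - 205\right) = -3 - 2413 = -2416$)
$\frac{1}{t + Z{\left(g \right)}} = \frac{1}{-2416 + \left(91 + 2 \left(\sqrt{58}\right)^{2}\right)} = \frac{1}{-2416 + \left(91 + 2 \cdot 58\right)} = \frac{1}{-2416 + \left(91 + 116\right)} = \frac{1}{-2416 + 207} = \frac{1}{-2209} = - \frac{1}{2209}$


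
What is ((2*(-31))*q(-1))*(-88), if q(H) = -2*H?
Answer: 10912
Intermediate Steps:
((2*(-31))*q(-1))*(-88) = ((2*(-31))*(-2*(-1)))*(-88) = -62*2*(-88) = -124*(-88) = 10912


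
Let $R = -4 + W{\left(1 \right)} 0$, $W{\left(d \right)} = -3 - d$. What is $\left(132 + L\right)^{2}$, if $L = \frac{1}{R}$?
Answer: $\frac{277729}{16} \approx 17358.0$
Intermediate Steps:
$R = -4$ ($R = -4 + \left(-3 - 1\right) 0 = -4 - 0 = -4 + 0 = -4$)
$L = - \frac{1}{4}$ ($L = \frac{1}{-4} = - \frac{1}{4} \approx -0.25$)
$\left(132 + L\right)^{2} = \left(132 - \frac{1}{4}\right)^{2} = \left(\frac{527}{4}\right)^{2} = \frac{277729}{16}$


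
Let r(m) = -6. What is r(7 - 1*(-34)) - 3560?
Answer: -3566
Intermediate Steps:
r(7 - 1*(-34)) - 3560 = -6 - 3560 = -3566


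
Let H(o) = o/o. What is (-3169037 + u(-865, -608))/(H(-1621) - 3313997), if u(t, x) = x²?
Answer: 2799373/3313996 ≈ 0.84471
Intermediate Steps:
H(o) = 1
(-3169037 + u(-865, -608))/(H(-1621) - 3313997) = (-3169037 + (-608)²)/(1 - 3313997) = (-3169037 + 369664)/(-3313996) = -2799373*(-1/3313996) = 2799373/3313996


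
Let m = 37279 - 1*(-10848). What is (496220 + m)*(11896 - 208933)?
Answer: -107256499839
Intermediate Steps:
m = 48127 (m = 37279 + 10848 = 48127)
(496220 + m)*(11896 - 208933) = (496220 + 48127)*(11896 - 208933) = 544347*(-197037) = -107256499839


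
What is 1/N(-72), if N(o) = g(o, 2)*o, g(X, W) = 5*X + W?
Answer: 1/25776 ≈ 3.8796e-5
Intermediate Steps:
g(X, W) = W + 5*X
N(o) = o*(2 + 5*o) (N(o) = (2 + 5*o)*o = o*(2 + 5*o))
1/N(-72) = 1/(-72*(2 + 5*(-72))) = 1/(-72*(2 - 360)) = 1/(-72*(-358)) = 1/25776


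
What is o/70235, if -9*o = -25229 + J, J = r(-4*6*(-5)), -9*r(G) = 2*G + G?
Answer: 8423/210705 ≈ 0.039975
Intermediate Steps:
r(G) = -G/3 (r(G) = -(2*G + G)/9 = -G/3)
J = -40 (J = -(-4*6)*(-5)/3 = -(-8)*(-5) = -⅓*120 = -40)
o = 8423/3 (o = -(-25229 - 40)/9 = -⅑*(-25269) = 8423/3 ≈ 2807.7)
o/70235 = (8423/3)/70235 = (8423/3)*(1/70235) = 8423/210705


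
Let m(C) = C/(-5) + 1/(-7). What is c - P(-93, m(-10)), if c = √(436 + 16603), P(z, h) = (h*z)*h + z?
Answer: 20274/49 + √17039 ≈ 544.29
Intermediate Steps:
m(C) = -⅐ - C/5 (m(C) = C*(-⅕) + 1*(-⅐) = -C/5 - ⅐ = -⅐ - C/5)
P(z, h) = z + z*h² (P(z, h) = z*h² + z = z + z*h²)
c = √17039 ≈ 130.53
c - P(-93, m(-10)) = √17039 - (-93)*(1 + (-⅐ - ⅕*(-10))²) = √17039 - (-93)*(1 + (-⅐ + 2)²) = √17039 - (-93)*(1 + (13/7)²) = √17039 - (-93)*(1 + 169/49) = √17039 - (-93)*218/49 = √17039 - 1*(-20274/49) = √17039 + 20274/49 = 20274/49 + √17039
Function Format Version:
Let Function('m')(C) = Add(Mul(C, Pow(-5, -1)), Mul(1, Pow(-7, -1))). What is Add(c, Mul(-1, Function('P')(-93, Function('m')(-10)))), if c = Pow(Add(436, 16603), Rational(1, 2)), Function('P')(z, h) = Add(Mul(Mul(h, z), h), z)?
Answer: Add(Rational(20274, 49), Pow(17039, Rational(1, 2))) ≈ 544.29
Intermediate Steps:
Function('m')(C) = Add(Rational(-1, 7), Mul(Rational(-1, 5), C)) (Function('m')(C) = Add(Mul(C, Rational(-1, 5)), Mul(1, Rational(-1, 7))) = Add(Mul(Rational(-1, 5), C), Rational(-1, 7)) = Add(Rational(-1, 7), Mul(Rational(-1, 5), C)))
Function('P')(z, h) = Add(z, Mul(z, Pow(h, 2))) (Function('P')(z, h) = Add(Mul(z, Pow(h, 2)), z) = Add(z, Mul(z, Pow(h, 2))))
c = Pow(17039, Rational(1, 2)) ≈ 130.53
Add(c, Mul(-1, Function('P')(-93, Function('m')(-10)))) = Add(Pow(17039, Rational(1, 2)), Mul(-1, Mul(-93, Add(1, Pow(Add(Rational(-1, 7), Mul(Rational(-1, 5), -10)), 2))))) = Add(Pow(17039, Rational(1, 2)), Mul(-1, Mul(-93, Add(1, Pow(Add(Rational(-1, 7), 2), 2))))) = Add(Pow(17039, Rational(1, 2)), Mul(-1, Mul(-93, Add(1, Pow(Rational(13, 7), 2))))) = Add(Pow(17039, Rational(1, 2)), Mul(-1, Mul(-93, Add(1, Rational(169, 49))))) = Add(Pow(17039, Rational(1, 2)), Mul(-1, Mul(-93, Rational(218, 49)))) = Add(Pow(17039, Rational(1, 2)), Mul(-1, Rational(-20274, 49))) = Add(Pow(17039, Rational(1, 2)), Rational(20274, 49)) = Add(Rational(20274, 49), Pow(17039, Rational(1, 2)))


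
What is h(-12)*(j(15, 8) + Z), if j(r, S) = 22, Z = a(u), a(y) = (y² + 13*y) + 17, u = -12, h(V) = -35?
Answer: -945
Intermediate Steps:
a(y) = 17 + y² + 13*y
Z = 5 (Z = 17 + (-12)² + 13*(-12) = 17 + 144 - 156 = 5)
h(-12)*(j(15, 8) + Z) = -35*(22 + 5) = -35*27 = -945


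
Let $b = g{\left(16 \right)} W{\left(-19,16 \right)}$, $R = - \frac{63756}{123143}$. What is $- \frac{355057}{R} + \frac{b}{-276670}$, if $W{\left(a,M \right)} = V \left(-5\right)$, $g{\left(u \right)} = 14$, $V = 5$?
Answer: $\frac{1209678271337177}{1763937252} \approx 6.8578 \cdot 10^{5}$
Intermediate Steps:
$W{\left(a,M \right)} = -25$ ($W{\left(a,M \right)} = 5 \left(-5\right) = -25$)
$R = - \frac{63756}{123143}$ ($R = \left(-63756\right) \frac{1}{123143} = - \frac{63756}{123143} \approx -0.51774$)
$b = -350$ ($b = 14 \left(-25\right) = -350$)
$- \frac{355057}{R} + \frac{b}{-276670} = - \frac{355057}{- \frac{63756}{123143}} - \frac{350}{-276670} = \left(-355057\right) \left(- \frac{123143}{63756}\right) - - \frac{35}{27667} = \frac{43722784151}{63756} + \frac{35}{27667} = \frac{1209678271337177}{1763937252}$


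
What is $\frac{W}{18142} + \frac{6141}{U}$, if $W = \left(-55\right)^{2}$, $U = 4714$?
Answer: $\frac{31417468}{21380347} \approx 1.4695$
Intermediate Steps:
$W = 3025$
$\frac{W}{18142} + \frac{6141}{U} = \frac{3025}{18142} + \frac{6141}{4714} = \frac{31417468}{21380347}$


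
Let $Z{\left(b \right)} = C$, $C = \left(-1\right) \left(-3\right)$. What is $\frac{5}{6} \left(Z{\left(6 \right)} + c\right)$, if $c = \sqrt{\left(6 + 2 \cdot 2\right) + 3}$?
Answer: $\frac{5}{2} + \frac{5 \sqrt{13}}{6} \approx 5.5046$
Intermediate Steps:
$c = \sqrt{13}$ ($c = \sqrt{\left(6 + 4\right) + 3} = \sqrt{10 + 3} = \sqrt{13} \approx 3.6056$)
$C = 3$
$Z{\left(b \right)} = 3$
$\frac{5}{6} \left(Z{\left(6 \right)} + c\right) = \frac{5}{6} \left(3 + \sqrt{13}\right) = 5 \cdot \frac{1}{6} \left(3 + \sqrt{13}\right) = \frac{5 \left(3 + \sqrt{13}\right)}{6} = \frac{5}{2} + \frac{5 \sqrt{13}}{6}$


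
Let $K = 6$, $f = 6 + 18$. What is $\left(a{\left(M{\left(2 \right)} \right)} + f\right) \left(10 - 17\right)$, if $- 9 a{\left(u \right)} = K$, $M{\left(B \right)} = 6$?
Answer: $- \frac{490}{3} \approx -163.33$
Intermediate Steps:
$f = 24$
$a{\left(u \right)} = - \frac{2}{3}$ ($a{\left(u \right)} = \left(- \frac{1}{9}\right) 6 = - \frac{2}{3}$)
$\left(a{\left(M{\left(2 \right)} \right)} + f\right) \left(10 - 17\right) = \left(- \frac{2}{3} + 24\right) \left(10 - 17\right) = \frac{70}{3} \left(-7\right) = - \frac{490}{3}$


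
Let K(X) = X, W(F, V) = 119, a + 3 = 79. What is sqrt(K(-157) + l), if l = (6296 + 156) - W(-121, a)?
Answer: 4*sqrt(386) ≈ 78.588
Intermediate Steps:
a = 76 (a = -3 + 79 = 76)
l = 6333 (l = (6296 + 156) - 1*119 = 6452 - 119 = 6333)
sqrt(K(-157) + l) = sqrt(-157 + 6333) = sqrt(6176) = 4*sqrt(386)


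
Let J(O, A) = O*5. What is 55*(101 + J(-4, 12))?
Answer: 4455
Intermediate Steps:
J(O, A) = 5*O
55*(101 + J(-4, 12)) = 55*(101 + 5*(-4)) = 55*(101 - 20) = 55*81 = 4455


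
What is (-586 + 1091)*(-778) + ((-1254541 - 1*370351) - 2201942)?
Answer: -4219724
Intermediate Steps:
(-586 + 1091)*(-778) + ((-1254541 - 1*370351) - 2201942) = 505*(-778) + ((-1254541 - 370351) - 2201942) = -392890 + (-1624892 - 2201942) = -392890 - 3826834 = -4219724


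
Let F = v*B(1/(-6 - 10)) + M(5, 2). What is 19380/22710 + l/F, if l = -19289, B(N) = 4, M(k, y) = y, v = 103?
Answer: -14334329/313398 ≈ -45.738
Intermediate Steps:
F = 414 (F = 103*4 + 2 = 412 + 2 = 414)
19380/22710 + l/F = 19380/22710 - 19289/414 = 19380*(1/22710) - 19289*1/414 = 646/757 - 19289/414 = -14334329/313398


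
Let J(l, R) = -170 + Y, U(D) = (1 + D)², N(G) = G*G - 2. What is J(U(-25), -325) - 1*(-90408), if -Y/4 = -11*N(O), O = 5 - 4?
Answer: 90194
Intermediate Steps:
O = 1
N(G) = -2 + G² (N(G) = G² - 2 = -2 + G²)
Y = -44 (Y = -(-44)*(-2 + 1²) = -(-44)*(-2 + 1) = -(-44)*(-1) = -4*11 = -44)
J(l, R) = -214 (J(l, R) = -170 - 44 = -214)
J(U(-25), -325) - 1*(-90408) = -214 - 1*(-90408) = -214 + 90408 = 90194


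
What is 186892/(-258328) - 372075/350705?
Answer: -8083067473/4529846062 ≈ -1.7844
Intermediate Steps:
186892/(-258328) - 372075/350705 = 186892*(-1/258328) - 372075*1/350705 = -46723/64582 - 74415/70141 = -8083067473/4529846062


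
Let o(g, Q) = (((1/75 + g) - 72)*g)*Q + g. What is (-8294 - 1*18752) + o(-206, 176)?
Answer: 753857444/75 ≈ 1.0051e+7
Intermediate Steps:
o(g, Q) = g + Q*g*(-5399/75 + g) (o(g, Q) = (((1/75 + g) - 72)*g)*Q + g = ((-5399/75 + g)*g)*Q + g = (g*(-5399/75 + g))*Q + g = Q*g*(-5399/75 + g) + g = g + Q*g*(-5399/75 + g))
(-8294 - 1*18752) + o(-206, 176) = (-8294 - 1*18752) + (1/75)*(-206)*(75 - 5399*176 + 75*176*(-206)) = (-8294 - 18752) + (1/75)*(-206)*(75 - 950224 - 2719200) = -27046 + (1/75)*(-206)*(-3669349) = -27046 + 755885894/75 = 753857444/75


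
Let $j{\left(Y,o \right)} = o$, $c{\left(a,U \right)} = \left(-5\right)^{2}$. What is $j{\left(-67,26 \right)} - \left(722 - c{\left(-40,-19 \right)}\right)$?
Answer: $-671$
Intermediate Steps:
$c{\left(a,U \right)} = 25$
$j{\left(-67,26 \right)} - \left(722 - c{\left(-40,-19 \right)}\right) = 26 - \left(722 - 25\right) = 26 - 697 = -671$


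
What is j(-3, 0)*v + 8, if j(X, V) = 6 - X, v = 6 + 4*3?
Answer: 170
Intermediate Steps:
v = 18 (v = 6 + 12 = 18)
j(-3, 0)*v + 8 = (6 - 1*(-3))*18 + 8 = (6 + 3)*18 + 8 = 9*18 + 8 = 162 + 8 = 170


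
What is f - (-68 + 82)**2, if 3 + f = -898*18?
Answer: -16363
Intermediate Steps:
f = -16167 (f = -3 - 898*18 = -3 - 16164 = -16167)
f - (-68 + 82)**2 = -16167 - (-68 + 82)**2 = -16167 - 1*14**2 = -16167 - 1*196 = -16167 - 196 = -16363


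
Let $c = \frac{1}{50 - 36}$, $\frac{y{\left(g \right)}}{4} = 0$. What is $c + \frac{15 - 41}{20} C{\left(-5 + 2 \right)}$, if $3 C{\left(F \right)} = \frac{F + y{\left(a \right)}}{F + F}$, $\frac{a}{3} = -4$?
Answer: $- \frac{61}{420} \approx -0.14524$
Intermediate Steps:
$a = -12$ ($a = 3 \left(-4\right) = -12$)
$y{\left(g \right)} = 0$ ($y{\left(g \right)} = 4 \cdot 0 = 0$)
$C{\left(F \right)} = \frac{1}{6}$ ($C{\left(F \right)} = \frac{\left(F + 0\right) \frac{1}{F + F}}{3} = \frac{F \frac{1}{2 F}}{3} = \frac{1}{3} \cdot \frac{1}{2} = \frac{1}{6}$)
$c = \frac{1}{14} \approx 0.071429$
$c + \frac{15 - 41}{20} C{\left(-5 + 2 \right)} = \frac{1}{14} + \frac{15 - 41}{20} \cdot \frac{1}{6} = \frac{1}{14} + \left(-26\right) \frac{1}{20} \cdot \frac{1}{6} = \frac{1}{14} - \frac{13}{60} = - \frac{61}{420}$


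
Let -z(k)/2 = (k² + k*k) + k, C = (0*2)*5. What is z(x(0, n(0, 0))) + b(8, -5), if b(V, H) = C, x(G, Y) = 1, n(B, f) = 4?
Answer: -6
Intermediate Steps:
C = 0 (C = 0*5 = 0)
b(V, H) = 0
z(k) = -4*k² - 2*k (z(k) = -2*((k² + k*k) + k) = -2*((k² + k²) + k) = -2*(2*k² + k) = -2*(k + 2*k²) = -4*k² - 2*k)
z(x(0, n(0, 0))) + b(8, -5) = -2*1*(1 + 2*1) + 0 = -2*1*(1 + 2) + 0 = -2*1*3 + 0 = -6 + 0 = -6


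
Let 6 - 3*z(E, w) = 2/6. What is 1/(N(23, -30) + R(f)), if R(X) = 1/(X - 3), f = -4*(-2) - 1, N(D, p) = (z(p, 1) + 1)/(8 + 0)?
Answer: 18/11 ≈ 1.6364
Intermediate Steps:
z(E, w) = 17/9 (z(E, w) = 2 - 2/(3*6) = 2 - ⅓*⅓ = 2 - ⅑ = 17/9)
N(D, p) = 13/36 (N(D, p) = (17/9 + 1)/(8 + 0) = (26/9)/8 = (26/9)*(⅛) = 13/36)
f = 7 (f = 8 - 1 = 7)
R(X) = 1/(-3 + X)
1/(N(23, -30) + R(f)) = 1/(13/36 + 1/(-3 + 7)) = 1/(13/36 + 1/4) = 1/(13/36 + ¼) = 1/(11/18) = 18/11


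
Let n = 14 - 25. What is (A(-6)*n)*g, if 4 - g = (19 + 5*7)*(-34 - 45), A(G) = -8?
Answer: 375760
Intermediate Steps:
n = -11
g = 4270 (g = 4 - (19 + 5*7)*(-34 - 45) = 4 - (19 + 35)*(-79) = 4 - 54*(-79) = 4 - 1*(-4266) = 4 + 4266 = 4270)
(A(-6)*n)*g = -8*(-11)*4270 = 88*4270 = 375760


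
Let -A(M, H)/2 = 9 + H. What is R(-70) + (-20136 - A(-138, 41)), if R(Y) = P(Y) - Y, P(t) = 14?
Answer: -19952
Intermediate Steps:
A(M, H) = -18 - 2*H (A(M, H) = -2*(9 + H) = -18 - 2*H)
R(Y) = 14 - Y
R(-70) + (-20136 - A(-138, 41)) = (14 - 1*(-70)) + (-20136 - (-18 - 2*41)) = (14 + 70) + (-20136 - (-18 - 82)) = 84 + (-20136 - 1*(-100)) = 84 + (-20136 + 100) = 84 - 20036 = -19952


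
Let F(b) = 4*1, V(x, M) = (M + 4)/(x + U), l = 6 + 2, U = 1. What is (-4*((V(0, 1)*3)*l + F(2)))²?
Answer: 246016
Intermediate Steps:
l = 8
V(x, M) = (4 + M)/(1 + x) (V(x, M) = (M + 4)/(x + 1) = (4 + M)/(1 + x))
F(b) = 4
(-4*((V(0, 1)*3)*l + F(2)))² = (-4*((((4 + 1)/(1 + 0))*3)*8 + 4))² = (-4*(((5/1)*3)*8 + 4))² = (-4*(((1*5)*3)*8 + 4))² = (-4*((5*3)*8 + 4))² = (-4*(15*8 + 4))² = (-4*(120 + 4))² = (-4*124)² = (-496)² = 246016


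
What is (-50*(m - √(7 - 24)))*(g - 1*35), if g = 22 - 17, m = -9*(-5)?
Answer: 67500 - 1500*I*√17 ≈ 67500.0 - 6184.7*I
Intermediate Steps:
m = 45
g = 5
(-50*(m - √(7 - 24)))*(g - 1*35) = (-50*(45 - √(7 - 24)))*(5 - 1*35) = (-50*(45 - √(-17)))*(5 - 35) = -50*(45 - I*√17)*(-30) = (-2250 + 50*I*√17)*(-30) = 67500 - 1500*I*√17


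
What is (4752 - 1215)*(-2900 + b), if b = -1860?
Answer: -16836120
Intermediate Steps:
(4752 - 1215)*(-2900 + b) = (4752 - 1215)*(-2900 - 1860) = 3537*(-4760) = -16836120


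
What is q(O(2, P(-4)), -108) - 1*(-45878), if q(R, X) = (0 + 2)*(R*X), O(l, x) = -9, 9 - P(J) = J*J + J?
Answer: 47822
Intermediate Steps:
P(J) = 9 - J - J² (P(J) = 9 - (J*J + J) = 9 - (J² + J) = 9 - (J + J²) = 9 + (-J - J²) = 9 - J - J²)
q(R, X) = 2*R*X (q(R, X) = 2*(R*X) = 2*R*X)
q(O(2, P(-4)), -108) - 1*(-45878) = 2*(-9)*(-108) - 1*(-45878) = 1944 + 45878 = 47822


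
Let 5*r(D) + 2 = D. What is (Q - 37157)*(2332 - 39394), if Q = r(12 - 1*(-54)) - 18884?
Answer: 10382585742/5 ≈ 2.0765e+9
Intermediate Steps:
r(D) = -2/5 + D/5
Q = -94356/5 (Q = (-2/5 + (12 - 1*(-54))/5) - 18884 = (-2/5 + (12 + 54)/5) - 18884 = (-2/5 + (1/5)*66) - 18884 = (-2/5 + 66/5) - 18884 = 64/5 - 18884 = -94356/5 ≈ -18871.)
(Q - 37157)*(2332 - 39394) = (-94356/5 - 37157)*(2332 - 39394) = -280141/5*(-37062) = 10382585742/5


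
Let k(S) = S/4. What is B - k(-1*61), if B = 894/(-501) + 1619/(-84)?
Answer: -40739/7014 ≈ -5.8082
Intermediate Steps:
k(S) = S/4 (k(S) = S*(¼) = S/4)
B = -295405/14028 (B = 894*(-1/501) + 1619*(-1/84) = -298/167 - 1619/84 = -295405/14028 ≈ -21.058)
B - k(-1*61) = -295405/14028 - (-1*61)/4 = -295405/14028 - (-61)/4 = -295405/14028 - 1*(-61/4) = -295405/14028 + 61/4 = -40739/7014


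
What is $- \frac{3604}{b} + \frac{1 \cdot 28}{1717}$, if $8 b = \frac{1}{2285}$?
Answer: $- \frac{113117883012}{1717} \approx -6.5881 \cdot 10^{7}$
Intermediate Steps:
$b = \frac{1}{18280}$ ($b = \frac{1}{8 \cdot 2285} = \frac{1}{8} \cdot \frac{1}{2285} = \frac{1}{18280} \approx 5.4705 \cdot 10^{-5}$)
$- \frac{3604}{b} + \frac{1 \cdot 28}{1717} = - 3604 \frac{1}{\frac{1}{18280}} + \frac{1 \cdot 28}{1717} = \left(-3604\right) 18280 + 28 \cdot \frac{1}{1717} = -65881120 + \frac{28}{1717} = - \frac{113117883012}{1717}$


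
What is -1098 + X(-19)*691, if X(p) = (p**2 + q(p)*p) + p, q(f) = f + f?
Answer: 734126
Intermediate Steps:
q(f) = 2*f
X(p) = p + 3*p**2 (X(p) = (p**2 + (2*p)*p) + p = (p**2 + 2*p**2) + p = 3*p**2 + p = p + 3*p**2)
-1098 + X(-19)*691 = -1098 - 19*(1 + 3*(-19))*691 = -1098 - 19*(1 - 57)*691 = -1098 - 19*(-56)*691 = -1098 + 1064*691 = -1098 + 735224 = 734126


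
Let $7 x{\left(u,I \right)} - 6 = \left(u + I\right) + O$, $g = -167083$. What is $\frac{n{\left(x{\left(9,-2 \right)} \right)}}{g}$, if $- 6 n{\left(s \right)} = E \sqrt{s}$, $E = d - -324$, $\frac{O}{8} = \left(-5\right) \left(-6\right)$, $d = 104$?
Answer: $\frac{214 \sqrt{1771}}{3508743} \approx 0.0025667$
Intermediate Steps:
$O = 240$ ($O = 8 \left(\left(-5\right) \left(-6\right)\right) = 8 \cdot 30 = 240$)
$E = 428$ ($E = 104 - -324 = 104 + 324 = 428$)
$x{\left(u,I \right)} = \frac{246}{7} + \frac{I}{7} + \frac{u}{7}$ ($x{\left(u,I \right)} = \frac{6}{7} + \frac{\left(u + I\right) + 240}{7} = \frac{6}{7} + \frac{\left(I + u\right) + 240}{7} = \frac{6}{7} + \frac{240 + I + u}{7} = \frac{6}{7} + \left(\frac{240}{7} + \frac{I}{7} + \frac{u}{7}\right) = \frac{246}{7} + \frac{I}{7} + \frac{u}{7}$)
$n{\left(s \right)} = - \frac{214 \sqrt{s}}{3}$ ($n{\left(s \right)} = - \frac{428 \sqrt{s}}{6} = - \frac{214 \sqrt{s}}{3}$)
$\frac{n{\left(x{\left(9,-2 \right)} \right)}}{g} = \frac{\left(- \frac{214}{3}\right) \sqrt{\frac{246}{7} + \frac{1}{7} \left(-2\right) + \frac{1}{7} \cdot 9}}{-167083} = - \frac{214 \sqrt{\frac{246}{7} - \frac{2}{7} + \frac{9}{7}}}{3} \left(- \frac{1}{167083}\right) = - \frac{214 \sqrt{\frac{253}{7}}}{3} \left(- \frac{1}{167083}\right) = - \frac{214 \frac{\sqrt{1771}}{7}}{3} \left(- \frac{1}{167083}\right) = - \frac{214 \sqrt{1771}}{21} \left(- \frac{1}{167083}\right) = \frac{214 \sqrt{1771}}{3508743}$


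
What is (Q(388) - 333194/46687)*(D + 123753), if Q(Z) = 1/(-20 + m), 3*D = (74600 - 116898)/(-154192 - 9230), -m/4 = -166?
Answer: -1084663698172549867/1228378949154 ≈ -8.8300e+5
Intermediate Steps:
m = 664 (m = -4*(-166) = 664)
D = 21149/245133 (D = ((74600 - 116898)/(-154192 - 9230))/3 = (-42298/(-163422))/3 = (-42298*(-1/163422))/3 = (⅓)*(21149/81711) = 21149/245133 ≈ 0.086276)
Q(Z) = 1/644 (Q(Z) = 1/(-20 + 664) = 1/644)
(Q(388) - 333194/46687)*(D + 123753) = (1/644 - 333194/46687)*(21149/245133 + 123753) = (1/644 - 333194*1/46687)*(30335965298/245133) = (1/644 - 333194/46687)*(30335965298/245133) = -214530249/30066428*30335965298/245133 = -1084663698172549867/1228378949154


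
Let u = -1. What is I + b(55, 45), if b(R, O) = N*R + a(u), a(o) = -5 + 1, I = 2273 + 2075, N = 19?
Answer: 5389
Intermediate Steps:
I = 4348
a(o) = -4
b(R, O) = -4 + 19*R (b(R, O) = 19*R - 4 = -4 + 19*R)
I + b(55, 45) = 4348 + (-4 + 19*55) = 4348 + (-4 + 1045) = 4348 + 1041 = 5389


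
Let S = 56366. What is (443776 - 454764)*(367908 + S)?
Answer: -4661922712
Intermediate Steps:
(443776 - 454764)*(367908 + S) = (443776 - 454764)*(367908 + 56366) = -10988*424274 = -4661922712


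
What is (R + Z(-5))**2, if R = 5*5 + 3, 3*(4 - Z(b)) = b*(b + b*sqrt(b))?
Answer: 1916/9 - 3550*I*sqrt(5)/9 ≈ 212.89 - 882.0*I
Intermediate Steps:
Z(b) = 4 - b*(b + b**(3/2))/3 (Z(b) = 4 - b*(b + b*sqrt(b))/3 = 4 - b*(b + b**(3/2))/3)
R = 28 (R = 25 + 3 = 28)
(R + Z(-5))**2 = (28 + (4 - 1/3*(-5)**2 - 25*I*sqrt(5)/3))**2 = (28 + (4 - 1/3*25 - 25*I*sqrt(5)/3))**2 = (28 + (4 - 25/3 - 25*I*sqrt(5)/3))**2 = (28 + (-13/3 - 25*I*sqrt(5)/3))**2 = (71/3 - 25*I*sqrt(5)/3)**2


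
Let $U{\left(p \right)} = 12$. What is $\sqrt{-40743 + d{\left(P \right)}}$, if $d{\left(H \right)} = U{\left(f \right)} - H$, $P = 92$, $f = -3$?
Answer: $i \sqrt{40823} \approx 202.05 i$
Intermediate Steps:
$d{\left(H \right)} = 12 - H$
$\sqrt{-40743 + d{\left(P \right)}} = \sqrt{-40743 + \left(12 - 92\right)} = \sqrt{-40743 - 80} = \sqrt{-40823} = i \sqrt{40823}$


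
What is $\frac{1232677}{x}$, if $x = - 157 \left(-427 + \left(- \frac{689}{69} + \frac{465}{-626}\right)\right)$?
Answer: $\frac{53244250338}{2968436209} \approx 17.937$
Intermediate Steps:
$x = \frac{2968436209}{43194}$ ($x = - 157 \left(-427 + \left(\left(-689\right) \frac{1}{69} + 465 \left(- \frac{1}{626}\right)\right)\right) = - 157 \left(-427 - \frac{463399}{43194}\right) = \left(-157\right) \left(- \frac{18907237}{43194}\right) = \frac{2968436209}{43194} \approx 68723.0$)
$\frac{1232677}{x} = \frac{1232677}{\frac{2968436209}{43194}} = 1232677 \cdot \frac{43194}{2968436209} = \frac{53244250338}{2968436209}$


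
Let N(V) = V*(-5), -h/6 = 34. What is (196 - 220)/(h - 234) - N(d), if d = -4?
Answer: -1456/73 ≈ -19.945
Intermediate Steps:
h = -204 (h = -6*34 = -204)
N(V) = -5*V
(196 - 220)/(h - 234) - N(d) = (196 - 220)/(-204 - 234) - (-5)*(-4) = -24/(-438) - 1*20 = -24*(-1/438) - 20 = 4/73 - 20 = -1456/73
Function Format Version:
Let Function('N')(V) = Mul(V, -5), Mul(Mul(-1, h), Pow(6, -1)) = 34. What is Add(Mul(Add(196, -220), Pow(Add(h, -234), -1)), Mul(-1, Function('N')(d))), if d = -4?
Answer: Rational(-1456, 73) ≈ -19.945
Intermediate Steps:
h = -204 (h = Mul(-6, 34) = -204)
Function('N')(V) = Mul(-5, V)
Add(Mul(Add(196, -220), Pow(Add(h, -234), -1)), Mul(-1, Function('N')(d))) = Add(Mul(Add(196, -220), Pow(Add(-204, -234), -1)), Mul(-1, Mul(-5, -4))) = Add(Mul(-24, Pow(-438, -1)), Mul(-1, 20)) = Add(Mul(-24, Rational(-1, 438)), -20) = Add(Rational(4, 73), -20) = Rational(-1456, 73)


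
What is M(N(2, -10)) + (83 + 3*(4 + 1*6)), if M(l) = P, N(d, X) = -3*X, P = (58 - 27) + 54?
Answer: 198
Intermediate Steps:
P = 85 (P = 31 + 54 = 85)
M(l) = 85
M(N(2, -10)) + (83 + 3*(4 + 1*6)) = 85 + (83 + 3*(4 + 1*6)) = 85 + (83 + 3*(4 + 6)) = 85 + (83 + 3*10) = 85 + (83 + 30) = 85 + 113 = 198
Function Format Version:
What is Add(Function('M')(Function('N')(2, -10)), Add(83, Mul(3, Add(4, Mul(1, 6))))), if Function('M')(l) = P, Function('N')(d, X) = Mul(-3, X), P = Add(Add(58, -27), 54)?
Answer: 198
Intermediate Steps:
P = 85 (P = Add(31, 54) = 85)
Function('M')(l) = 85
Add(Function('M')(Function('N')(2, -10)), Add(83, Mul(3, Add(4, Mul(1, 6))))) = Add(85, Add(83, Mul(3, Add(4, Mul(1, 6))))) = Add(85, Add(83, Mul(3, Add(4, 6)))) = Add(85, Add(83, Mul(3, 10))) = Add(85, Add(83, 30)) = Add(85, 113) = 198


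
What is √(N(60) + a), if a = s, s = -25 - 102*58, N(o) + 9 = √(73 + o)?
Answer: √(-5950 + √133) ≈ 77.061*I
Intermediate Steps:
N(o) = -9 + √(73 + o)
s = -5941 (s = -25 - 5916 = -5941)
a = -5941
√(N(60) + a) = √((-9 + √(73 + 60)) - 5941) = √((-9 + √133) - 5941) = √(-5950 + √133)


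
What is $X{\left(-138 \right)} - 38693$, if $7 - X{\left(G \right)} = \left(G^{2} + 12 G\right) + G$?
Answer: $-55936$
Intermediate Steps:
$X{\left(G \right)} = 7 - G^{2} - 13 G$ ($X{\left(G \right)} = 7 - \left(\left(G^{2} + 12 G\right) + G\right) = 7 - \left(G^{2} + 13 G\right) = 7 - G^{2} - 13 G$)
$X{\left(-138 \right)} - 38693 = \left(7 - \left(-138\right)^{2} - -1794\right) - 38693 = \left(7 - 19044 + 1794\right) - 38693 = -17243 - 38693 = -55936$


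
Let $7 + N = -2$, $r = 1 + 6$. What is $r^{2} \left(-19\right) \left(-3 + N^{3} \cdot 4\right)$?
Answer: $2717589$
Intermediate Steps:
$r = 7$
$N = -9$ ($N = -7 - 2 = -9$)
$r^{2} \left(-19\right) \left(-3 + N^{3} \cdot 4\right) = 7^{2} \left(-19\right) \left(-3 + \left(-9\right)^{3} \cdot 4\right) = 49 \left(-19\right) \left(-3 - 2916\right) = - 931 \left(-3 - 2916\right) = \left(-931\right) \left(-2919\right) = 2717589$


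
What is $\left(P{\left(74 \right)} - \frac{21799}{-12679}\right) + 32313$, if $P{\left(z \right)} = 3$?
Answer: $\frac{409756363}{12679} \approx 32318.0$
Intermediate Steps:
$\left(P{\left(74 \right)} - \frac{21799}{-12679}\right) + 32313 = \left(3 - \frac{21799}{-12679}\right) + 32313 = \left(3 - - \frac{21799}{12679}\right) + 32313 = \left(3 + \frac{21799}{12679}\right) + 32313 = \frac{59836}{12679} + 32313 = \frac{409756363}{12679}$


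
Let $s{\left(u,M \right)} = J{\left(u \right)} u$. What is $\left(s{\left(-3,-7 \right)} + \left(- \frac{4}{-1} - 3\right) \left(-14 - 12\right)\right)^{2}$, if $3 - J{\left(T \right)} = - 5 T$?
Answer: $100$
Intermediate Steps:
$J{\left(T \right)} = 3 + 5 T$ ($J{\left(T \right)} = 3 - - 5 T = 3 + 5 T$)
$s{\left(u,M \right)} = u \left(3 + 5 u\right)$ ($s{\left(u,M \right)} = \left(3 + 5 u\right) u = u \left(3 + 5 u\right)$)
$\left(s{\left(-3,-7 \right)} + \left(- \frac{4}{-1} - 3\right) \left(-14 - 12\right)\right)^{2} = \left(- 3 \left(3 + 5 \left(-3\right)\right) + \left(- \frac{4}{-1} - 3\right) \left(-14 - 12\right)\right)^{2} = \left(- 3 \left(3 - 15\right) + \left(\left(-4\right) \left(-1\right) - 3\right) \left(-26\right)\right)^{2} = \left(\left(-3\right) \left(-12\right) + \left(4 - 3\right) \left(-26\right)\right)^{2} = \left(36 + 1 \left(-26\right)\right)^{2} = \left(36 - 26\right)^{2} = 10^{2} = 100$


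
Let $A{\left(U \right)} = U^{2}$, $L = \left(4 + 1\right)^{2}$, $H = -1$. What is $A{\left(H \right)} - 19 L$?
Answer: $-474$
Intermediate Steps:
$L = 25$ ($L = 5^{2} = 25$)
$A{\left(H \right)} - 19 L = \left(-1\right)^{2} - 475 = 1 - 475 = -474$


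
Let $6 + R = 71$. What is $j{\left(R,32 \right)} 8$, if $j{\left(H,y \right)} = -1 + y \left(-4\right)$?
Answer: $-1032$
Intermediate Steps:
$R = 65$ ($R = -6 + 71 = 65$)
$j{\left(H,y \right)} = -1 - 4 y$
$j{\left(R,32 \right)} 8 = \left(-1 - 128\right) 8 = \left(-129\right) 8 = -1032$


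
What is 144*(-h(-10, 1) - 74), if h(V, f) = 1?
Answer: -10800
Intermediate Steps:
144*(-h(-10, 1) - 74) = 144*(-1*1 - 74) = 144*(-1 - 74) = 144*(-75) = -10800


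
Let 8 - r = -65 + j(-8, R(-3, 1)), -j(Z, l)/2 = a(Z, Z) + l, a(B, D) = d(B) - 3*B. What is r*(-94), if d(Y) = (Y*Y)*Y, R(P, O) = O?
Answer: 84694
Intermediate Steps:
d(Y) = Y³ (d(Y) = Y²*Y = Y³)
a(B, D) = B³ - 3*B
j(Z, l) = -2*l - 2*Z*(-3 + Z²) (j(Z, l) = -2*(Z*(-3 + Z²) + l) = -2*(l + Z*(-3 + Z²)) = -2*l - 2*Z*(-3 + Z²))
r = -901 (r = 8 - (-65 + (-2*1 - 2*(-8)³ + 6*(-8))) = 8 - (-65 + (-2 - 2*(-512) - 48)) = 8 - (-65 + (-2 + 1024 - 48)) = 8 - (-65 + 974) = 8 - 1*909 = 8 - 909 = -901)
r*(-94) = -901*(-94) = 84694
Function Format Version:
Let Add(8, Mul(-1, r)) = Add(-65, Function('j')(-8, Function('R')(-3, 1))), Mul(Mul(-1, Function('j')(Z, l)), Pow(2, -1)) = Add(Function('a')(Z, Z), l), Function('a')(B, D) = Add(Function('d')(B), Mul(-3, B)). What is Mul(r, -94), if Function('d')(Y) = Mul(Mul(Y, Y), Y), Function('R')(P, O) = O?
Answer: 84694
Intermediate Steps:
Function('d')(Y) = Pow(Y, 3) (Function('d')(Y) = Mul(Pow(Y, 2), Y) = Pow(Y, 3))
Function('a')(B, D) = Add(Pow(B, 3), Mul(-3, B))
Function('j')(Z, l) = Add(Mul(-2, l), Mul(-2, Z, Add(-3, Pow(Z, 2)))) (Function('j')(Z, l) = Mul(-2, Add(Mul(Z, Add(-3, Pow(Z, 2))), l)) = Mul(-2, Add(l, Mul(Z, Add(-3, Pow(Z, 2))))) = Add(Mul(-2, l), Mul(-2, Z, Add(-3, Pow(Z, 2)))))
r = -901 (r = Add(8, Mul(-1, Add(-65, Add(Mul(-2, 1), Mul(-2, Pow(-8, 3)), Mul(6, -8))))) = Add(8, Mul(-1, Add(-65, Add(-2, Mul(-2, -512), -48)))) = Add(8, Mul(-1, Add(-65, Add(-2, 1024, -48)))) = Add(8, Mul(-1, Add(-65, 974))) = Add(8, Mul(-1, 909)) = Add(8, -909) = -901)
Mul(r, -94) = Mul(-901, -94) = 84694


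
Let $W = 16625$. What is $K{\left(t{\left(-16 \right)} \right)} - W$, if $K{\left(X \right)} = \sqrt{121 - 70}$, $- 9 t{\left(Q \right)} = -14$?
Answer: $-16625 + \sqrt{51} \approx -16618.0$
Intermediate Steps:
$t{\left(Q \right)} = \frac{14}{9}$ ($t{\left(Q \right)} = \left(- \frac{1}{9}\right) \left(-14\right) = \frac{14}{9}$)
$K{\left(X \right)} = \sqrt{51}$
$K{\left(t{\left(-16 \right)} \right)} - W = \sqrt{51} - 16625 = -16625 + \sqrt{51}$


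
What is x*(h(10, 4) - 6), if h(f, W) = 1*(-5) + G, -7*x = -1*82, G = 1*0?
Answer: -902/7 ≈ -128.86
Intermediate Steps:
G = 0
x = 82/7 (x = -(-1)*82/7 = -1/7*(-82) = 82/7 ≈ 11.714)
h(f, W) = -5 (h(f, W) = 1*(-5) + 0 = -5 + 0 = -5)
x*(h(10, 4) - 6) = 82*(-5 - 6)/7 = (82/7)*(-11) = -902/7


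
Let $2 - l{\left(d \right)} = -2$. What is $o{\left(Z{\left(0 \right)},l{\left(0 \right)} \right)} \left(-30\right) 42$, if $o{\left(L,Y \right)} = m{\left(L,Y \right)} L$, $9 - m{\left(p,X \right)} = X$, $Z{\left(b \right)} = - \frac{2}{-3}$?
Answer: $-4200$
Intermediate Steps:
$l{\left(d \right)} = 4$ ($l{\left(d \right)} = 2 - -2 = 2 + 2 = 4$)
$Z{\left(b \right)} = \frac{2}{3}$ ($Z{\left(b \right)} = \left(-2\right) \left(- \frac{1}{3}\right) = \frac{2}{3}$)
$m{\left(p,X \right)} = 9 - X$
$o{\left(L,Y \right)} = L \left(9 - Y\right)$ ($o{\left(L,Y \right)} = \left(9 - Y\right) L = L \left(9 - Y\right)$)
$o{\left(Z{\left(0 \right)},l{\left(0 \right)} \right)} \left(-30\right) 42 = \frac{2 \left(9 - 4\right)}{3} \left(-30\right) 42 = \frac{2}{3} \cdot 5 \left(-30\right) 42 = \frac{10}{3} \left(-30\right) 42 = \left(-100\right) 42 = -4200$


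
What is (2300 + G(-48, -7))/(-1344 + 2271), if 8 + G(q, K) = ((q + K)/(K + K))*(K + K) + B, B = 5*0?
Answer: 2237/927 ≈ 2.4132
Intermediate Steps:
B = 0
G(q, K) = -8 + K + q (G(q, K) = -8 + (((q + K)/(K + K))*(K + K) + 0) = -8 + (((K + q)/((2*K)))*(2*K) + 0) = -8 + (((K + q)*(1/(2*K)))*(2*K) + 0) = -8 + (((K + q)/(2*K))*(2*K) + 0) = -8 + ((K + q) + 0) = -8 + (K + q) = -8 + K + q)
(2300 + G(-48, -7))/(-1344 + 2271) = (2300 + (-8 - 7 - 48))/(-1344 + 2271) = (2300 - 63)/927 = 2237*(1/927) = 2237/927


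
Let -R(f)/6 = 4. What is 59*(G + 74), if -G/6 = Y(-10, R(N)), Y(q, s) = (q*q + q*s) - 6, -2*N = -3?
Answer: -113870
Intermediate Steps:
N = 3/2 (N = -½*(-3) = 3/2 ≈ 1.5000)
R(f) = -24 (R(f) = -6*4 = -24)
Y(q, s) = -6 + q² + q*s (Y(q, s) = (q² + q*s) - 6 = -6 + q² + q*s)
G = -2004 (G = -6*(-6 + (-10)² - 10*(-24)) = -6*(-6 + 100 + 240) = -6*334 = -2004)
59*(G + 74) = 59*(-2004 + 74) = 59*(-1930) = -113870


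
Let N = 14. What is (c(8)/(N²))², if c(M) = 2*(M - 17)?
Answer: 81/9604 ≈ 0.0084340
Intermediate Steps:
c(M) = -34 + 2*M (c(M) = 2*(-17 + M) = -34 + 2*M)
(c(8)/(N²))² = ((-34 + 2*8)/(14²))² = ((-34 + 16)/196)² = (-18*1/196)² = (-9/98)² = 81/9604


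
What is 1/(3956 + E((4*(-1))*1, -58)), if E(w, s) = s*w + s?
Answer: 1/4130 ≈ 0.00024213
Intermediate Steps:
E(w, s) = s + s*w
1/(3956 + E((4*(-1))*1, -58)) = 1/(3956 - 58*(1 + (4*(-1))*1)) = 1/(3956 - 58*(1 - 4*1)) = 1/(3956 - 58*(1 - 4)) = 1/(3956 - 58*(-3)) = 1/(3956 + 174) = 1/4130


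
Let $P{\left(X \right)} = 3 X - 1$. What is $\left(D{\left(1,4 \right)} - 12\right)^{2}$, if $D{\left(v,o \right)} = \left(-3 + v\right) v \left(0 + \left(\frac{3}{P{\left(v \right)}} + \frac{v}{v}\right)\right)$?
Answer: $289$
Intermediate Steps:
$P{\left(X \right)} = -1 + 3 X$
$D{\left(v,o \right)} = v \left(1 + \frac{3}{-1 + 3 v}\right) \left(-3 + v\right)$ ($D{\left(v,o \right)} = \left(-3 + v\right) v \left(0 + \left(\frac{3}{-1 + 3 v} + \frac{v}{v}\right)\right) = v \left(-3 + v\right) \left(0 + \left(\frac{3}{-1 + 3 v} + 1\right)\right) = v \left(-3 + v\right) \left(0 + \left(1 + \frac{3}{-1 + 3 v}\right)\right) = v \left(-3 + v\right) \left(1 + \frac{3}{-1 + 3 v}\right) = v \left(1 + \frac{3}{-1 + 3 v}\right) \left(-3 + v\right)$)
$\left(D{\left(1,4 \right)} - 12\right)^{2} = \left(1 \frac{1}{-1 + 3 \cdot 1} \left(-6 - 7 + 3 \cdot 1^{2}\right) - 12\right)^{2} = \left(1 \frac{1}{-1 + 3} \left(-6 - 7 + 3 \cdot 1\right) - 12\right)^{2} = \left(1 \cdot \frac{1}{2} \left(-6 - 7 + 3\right) - 12\right)^{2} = \left(1 \cdot \frac{1}{2} \left(-10\right) - 12\right)^{2} = \left(-5 - 12\right)^{2} = \left(-17\right)^{2} = 289$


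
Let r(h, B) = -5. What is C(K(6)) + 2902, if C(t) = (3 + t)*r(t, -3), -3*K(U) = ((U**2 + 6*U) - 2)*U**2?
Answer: 7087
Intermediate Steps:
K(U) = -U**2*(-2 + U**2 + 6*U)/3 (K(U) = -((U**2 + 6*U) - 2)*U**2/3 = -(-2 + U**2 + 6*U)*U**2/3 = -U**2*(-2 + U**2 + 6*U)/3)
C(t) = -15 - 5*t (C(t) = (3 + t)*(-5) = -15 - 5*t)
C(K(6)) + 2902 = (-15 - 5*6**2*(2 - 1*6**2 - 6*6)/3) + 2902 = (-15 - 5*36*(2 - 1*36 - 36)/3) + 2902 = (-15 - 5*36*(2 - 36 - 36)/3) + 2902 = (-15 - 5*36*(-70)/3) + 2902 = (-15 - 5*(-840)) + 2902 = (-15 + 4200) + 2902 = 4185 + 2902 = 7087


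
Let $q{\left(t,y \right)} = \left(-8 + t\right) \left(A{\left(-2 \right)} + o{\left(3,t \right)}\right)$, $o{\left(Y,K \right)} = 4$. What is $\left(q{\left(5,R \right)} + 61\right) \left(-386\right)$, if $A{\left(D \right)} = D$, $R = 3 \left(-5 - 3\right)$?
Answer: $-21230$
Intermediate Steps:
$R = -24$ ($R = 3 \left(-8\right) = -24$)
$q{\left(t,y \right)} = -16 + 2 t$ ($q{\left(t,y \right)} = \left(-8 + t\right) \left(-2 + 4\right) = \left(-8 + t\right) 2 = -16 + 2 t$)
$\left(q{\left(5,R \right)} + 61\right) \left(-386\right) = \left(\left(-16 + 2 \cdot 5\right) + 61\right) \left(-386\right) = \left(\left(-16 + 10\right) + 61\right) \left(-386\right) = \left(-6 + 61\right) \left(-386\right) = 55 \left(-386\right) = -21230$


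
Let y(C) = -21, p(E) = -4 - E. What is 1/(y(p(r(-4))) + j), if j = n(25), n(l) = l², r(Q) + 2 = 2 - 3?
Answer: 1/604 ≈ 0.0016556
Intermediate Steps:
r(Q) = -3 (r(Q) = -2 + (2 - 3) = -2 - 1 = -3)
j = 625 (j = 25² = 625)
1/(y(p(r(-4))) + j) = 1/(-21 + 625) = 1/604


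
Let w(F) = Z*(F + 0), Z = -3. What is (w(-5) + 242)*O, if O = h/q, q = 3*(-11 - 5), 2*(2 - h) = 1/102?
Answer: -104599/9792 ≈ -10.682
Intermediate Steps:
w(F) = -3*F (w(F) = -3*(F + 0) = -3*F)
h = 407/204 (h = 2 - ½/102 = 2 - ½*1/102 = 2 - 1/204 = 407/204 ≈ 1.9951)
q = -48 (q = 3*(-16) = -48)
O = -407/9792 (O = (407/204)/(-48) = (407/204)*(-1/48) = -407/9792 ≈ -0.041565)
(w(-5) + 242)*O = (-3*(-5) + 242)*(-407/9792) = (15 + 242)*(-407/9792) = 257*(-407/9792) = -104599/9792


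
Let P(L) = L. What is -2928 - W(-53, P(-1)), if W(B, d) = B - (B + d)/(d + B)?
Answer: -2874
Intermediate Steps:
W(B, d) = -1 + B (W(B, d) = B - (B + d)/(B + d) = B - 1*1 = B - 1 = -1 + B)
-2928 - W(-53, P(-1)) = -2928 - (-1 - 53) = -2928 - 1*(-54) = -2928 + 54 = -2874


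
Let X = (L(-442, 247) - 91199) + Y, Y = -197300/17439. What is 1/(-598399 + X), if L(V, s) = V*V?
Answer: -17439/8619144026 ≈ -2.0233e-6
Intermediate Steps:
Y = -197300/17439 (Y = -197300*1/17439 = -197300/17439 ≈ -11.314)
L(V, s) = V²
X = 1816336135/17439 (X = ((-442)² - 91199) - 197300/17439 = (195364 - 91199) - 197300/17439 = 104165 - 197300/17439 = 1816336135/17439 ≈ 1.0415e+5)
1/(-598399 + X) = 1/(-598399 + 1816336135/17439) = 1/(-8619144026/17439) = -17439/8619144026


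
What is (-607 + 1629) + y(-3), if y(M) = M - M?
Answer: 1022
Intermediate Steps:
y(M) = 0
(-607 + 1629) + y(-3) = (-607 + 1629) + 0 = 1022 + 0 = 1022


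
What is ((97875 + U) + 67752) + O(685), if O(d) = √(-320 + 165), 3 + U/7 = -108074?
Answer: -590912 + I*√155 ≈ -5.9091e+5 + 12.45*I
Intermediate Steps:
U = -756539 (U = -21 + 7*(-108074) = -21 - 756518 = -756539)
O(d) = I*√155 (O(d) = √(-155) = I*√155)
((97875 + U) + 67752) + O(685) = ((97875 - 756539) + 67752) + I*√155 = (-658664 + 67752) + I*√155 = -590912 + I*√155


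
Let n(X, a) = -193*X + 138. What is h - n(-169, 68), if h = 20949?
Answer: -11806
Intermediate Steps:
n(X, a) = 138 - 193*X
h - n(-169, 68) = 20949 - (138 - 193*(-169)) = 20949 - (138 + 32617) = 20949 - 1*32755 = 20949 - 32755 = -11806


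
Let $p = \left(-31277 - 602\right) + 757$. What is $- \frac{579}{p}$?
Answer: $\frac{193}{10374} \approx 0.018604$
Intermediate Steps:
$p = -31122$ ($p = -31879 + 757 = -31122$)
$- \frac{579}{p} = - \frac{579}{-31122} = \left(-579\right) \left(- \frac{1}{31122}\right) = \frac{193}{10374}$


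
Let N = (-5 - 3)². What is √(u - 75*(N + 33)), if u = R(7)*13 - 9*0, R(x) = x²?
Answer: I*√6638 ≈ 81.474*I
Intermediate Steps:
N = 64 (N = (-8)² = 64)
u = 637 (u = 7²*13 - 9*0 = 49*13 + 0 = 637 + 0 = 637)
√(u - 75*(N + 33)) = √(637 - 75*(64 + 33)) = √(637 - 75*97) = √(637 - 7275) = √(-6638) = I*√6638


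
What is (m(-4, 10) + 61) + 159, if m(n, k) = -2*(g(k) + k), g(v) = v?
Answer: 180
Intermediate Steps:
m(n, k) = -4*k (m(n, k) = -2*(k + k) = -4*k)
(m(-4, 10) + 61) + 159 = (-4*10 + 61) + 159 = (-40 + 61) + 159 = 21 + 159 = 180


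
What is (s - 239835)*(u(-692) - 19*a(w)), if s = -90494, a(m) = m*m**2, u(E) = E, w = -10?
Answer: -6047663332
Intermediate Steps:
a(m) = m**3
(s - 239835)*(u(-692) - 19*a(w)) = (-90494 - 239835)*(-692 - 19*(-10)**3) = -330329*(-692 - 19*(-1000)) = -330329*(-692 + 19000) = -330329*18308 = -6047663332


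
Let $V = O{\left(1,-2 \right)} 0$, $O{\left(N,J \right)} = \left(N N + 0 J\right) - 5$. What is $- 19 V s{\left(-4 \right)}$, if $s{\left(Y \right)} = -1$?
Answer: $0$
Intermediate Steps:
$O{\left(N,J \right)} = -5 + N^{2}$ ($O{\left(N,J \right)} = \left(N^{2} + 0\right) - 5 = N^{2} - 5 = -5 + N^{2}$)
$V = 0$ ($V = \left(-5 + 1^{2}\right) 0 = \left(-5 + 1\right) 0 = \left(-4\right) 0 = 0$)
$- 19 V s{\left(-4 \right)} = \left(-19\right) 0 \left(-1\right) = 0 \left(-1\right) = 0$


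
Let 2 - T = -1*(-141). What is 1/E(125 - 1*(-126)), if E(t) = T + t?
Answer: 1/112 ≈ 0.0089286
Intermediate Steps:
T = -139 (T = 2 - (-1)*(-141) = 2 - 1*141 = 2 - 141 = -139)
E(t) = -139 + t
1/E(125 - 1*(-126)) = 1/(-139 + (125 - 1*(-126))) = 1/(-139 + (125 + 126)) = 1/(-139 + 251) = 1/112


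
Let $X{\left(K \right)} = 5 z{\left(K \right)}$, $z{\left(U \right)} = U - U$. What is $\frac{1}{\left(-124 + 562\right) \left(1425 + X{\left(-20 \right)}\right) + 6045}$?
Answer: $\frac{1}{630195} \approx 1.5868 \cdot 10^{-6}$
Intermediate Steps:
$z{\left(U \right)} = 0$
$X{\left(K \right)} = 0$ ($X{\left(K \right)} = 5 \cdot 0 = 0$)
$\frac{1}{\left(-124 + 562\right) \left(1425 + X{\left(-20 \right)}\right) + 6045} = \frac{1}{\left(-124 + 562\right) \left(1425 + 0\right) + 6045} = \frac{1}{438 \cdot 1425 + 6045} = \frac{1}{624150 + 6045} = \frac{1}{630195}$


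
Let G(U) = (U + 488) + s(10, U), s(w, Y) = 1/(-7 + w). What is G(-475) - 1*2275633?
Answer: -6826859/3 ≈ -2.2756e+6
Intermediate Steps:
G(U) = 1465/3 + U (G(U) = (U + 488) + 1/(-7 + 10) = (488 + U) + 1/3 = 1465/3 + U)
G(-475) - 1*2275633 = (1465/3 - 475) - 1*2275633 = 40/3 - 2275633 = -6826859/3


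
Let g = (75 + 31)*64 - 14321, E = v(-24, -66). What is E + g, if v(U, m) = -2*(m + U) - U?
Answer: -7333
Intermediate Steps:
v(U, m) = -3*U - 2*m (v(U, m) = -2*(U + m) - U = (-2*U - 2*m) - U = -3*U - 2*m)
E = 204 (E = -3*(-24) - 2*(-66) = 72 + 132 = 204)
g = -7537 (g = 106*64 - 14321 = 6784 - 14321 = -7537)
E + g = 204 - 7537 = -7333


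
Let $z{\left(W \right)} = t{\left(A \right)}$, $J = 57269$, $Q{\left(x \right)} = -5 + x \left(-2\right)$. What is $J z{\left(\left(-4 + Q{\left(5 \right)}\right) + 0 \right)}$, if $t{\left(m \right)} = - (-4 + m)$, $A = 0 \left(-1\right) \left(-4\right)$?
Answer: $229076$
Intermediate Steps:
$Q{\left(x \right)} = -5 - 2 x$
$A = 0$ ($A = 0 \left(-4\right) = 0$)
$t{\left(m \right)} = 4 - m$
$z{\left(W \right)} = 4$ ($z{\left(W \right)} = 4 - 0 = 4 + 0 = 4$)
$J z{\left(\left(-4 + Q{\left(5 \right)}\right) + 0 \right)} = 57269 \cdot 4 = 229076$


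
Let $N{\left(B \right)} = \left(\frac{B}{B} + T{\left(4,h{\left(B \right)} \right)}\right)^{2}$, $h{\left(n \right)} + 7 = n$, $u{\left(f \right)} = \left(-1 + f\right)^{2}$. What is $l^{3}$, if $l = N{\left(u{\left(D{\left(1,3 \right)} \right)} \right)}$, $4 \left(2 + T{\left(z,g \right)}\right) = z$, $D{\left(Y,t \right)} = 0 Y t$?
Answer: $0$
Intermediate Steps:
$D{\left(Y,t \right)} = 0$ ($D{\left(Y,t \right)} = 0 t = 0$)
$h{\left(n \right)} = -7 + n$
$T{\left(z,g \right)} = -2 + \frac{z}{4}$
$N{\left(B \right)} = 0$ ($N{\left(B \right)} = \left(\frac{B}{B} + \left(-2 + \frac{1}{4} \cdot 4\right)\right)^{2} = \left(1 + \left(-2 + 1\right)\right)^{2} = \left(1 - 1\right)^{2} = 0^{2} = 0$)
$l = 0$
$l^{3} = 0^{3} = 0$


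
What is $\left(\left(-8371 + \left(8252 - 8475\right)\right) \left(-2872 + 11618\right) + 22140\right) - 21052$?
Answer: $-75162036$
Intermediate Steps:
$\left(\left(-8371 + \left(8252 - 8475\right)\right) \left(-2872 + 11618\right) + 22140\right) - 21052 = \left(\left(-8371 + \left(8252 - 8475\right)\right) 8746 + 22140\right) - 21052 = \left(\left(-8371 - 223\right) 8746 + 22140\right) - 21052 = \left(\left(-8594\right) 8746 + 22140\right) - 21052 = \left(-75163124 + 22140\right) - 21052 = -75140984 - 21052 = -75162036$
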